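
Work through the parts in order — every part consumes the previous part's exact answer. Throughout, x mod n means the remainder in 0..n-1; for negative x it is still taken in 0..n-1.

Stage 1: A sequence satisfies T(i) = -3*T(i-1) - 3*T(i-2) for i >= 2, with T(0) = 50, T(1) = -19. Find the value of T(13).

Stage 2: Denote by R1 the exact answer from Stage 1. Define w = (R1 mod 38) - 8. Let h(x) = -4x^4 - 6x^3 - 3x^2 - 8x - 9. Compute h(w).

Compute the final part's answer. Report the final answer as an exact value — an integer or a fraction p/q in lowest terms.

Stage 1: T(2) = -3*(-19) - 3*(50) = -93; iterating: T(2)=-93, T(3)=336, T(4)=-729, T(5)=1179, T(6)=-1350, T(7)=513, T(8)=2511, T(9)=-9072, T(10)=19683, T(11)=-31833, T(12)=36450, T(13)=-13851; answer -13851
Stage 2: R1 = -13851; w = 11; -4*(11)^4 - 6*(11)^3 - 3*(11)^2 - 8*(11)^1 - 9 = (-58564) + (-7986) + (-363) + (-88) + (-9) = -67010; answer -67010

-67010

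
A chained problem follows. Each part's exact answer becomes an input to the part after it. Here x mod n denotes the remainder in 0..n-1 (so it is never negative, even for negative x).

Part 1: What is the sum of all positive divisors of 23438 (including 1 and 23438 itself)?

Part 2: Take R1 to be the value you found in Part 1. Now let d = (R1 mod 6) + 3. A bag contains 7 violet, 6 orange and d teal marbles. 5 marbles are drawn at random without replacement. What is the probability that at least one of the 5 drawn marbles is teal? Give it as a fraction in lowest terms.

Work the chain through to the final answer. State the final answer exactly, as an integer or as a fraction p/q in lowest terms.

Part 1: 23438 = 2 * 11719; sigma = (1 + 2) * (1 + 11719) = 3 * 11720 = 35160; answer 35160
Part 2: R1 = 35160; d = 3; total draws C(16,5) = 4368; complement C(13,5) = 1287; favorable 4368 - 1287 = 3081; P = 79/112; answer 79/112

79/112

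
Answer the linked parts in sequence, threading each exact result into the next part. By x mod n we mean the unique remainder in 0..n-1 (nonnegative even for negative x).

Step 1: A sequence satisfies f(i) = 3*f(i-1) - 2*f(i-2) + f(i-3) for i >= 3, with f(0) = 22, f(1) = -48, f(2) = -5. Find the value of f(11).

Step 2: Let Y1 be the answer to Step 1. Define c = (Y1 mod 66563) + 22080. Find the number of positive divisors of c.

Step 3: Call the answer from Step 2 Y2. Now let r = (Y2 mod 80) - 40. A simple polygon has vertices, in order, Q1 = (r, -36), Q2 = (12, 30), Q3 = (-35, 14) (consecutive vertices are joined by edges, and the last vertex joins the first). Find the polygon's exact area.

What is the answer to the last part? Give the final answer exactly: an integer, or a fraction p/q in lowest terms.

1263

Step 1: f(3) = 3*(-5) - 2*(-48) + 1*(22) = 103; iterating: f(3)=103, f(4)=271, f(5)=602, f(6)=1367, f(7)=3168, f(8)=7372, f(9)=17147, f(10)=39865, f(11)=92673; answer 92673
Step 2: Y1 = 92673; c = 48190; 48190 = 2 * 5 * 61 * 79; number of divisors = (1+1) * (1+1) * (1+1) * (1+1) = 16; answer 16
Step 3: Y2 = 16; r = -24; cross terms: (-24*30 - 12*-36)=-288, (12*14 - -35*30)=1218, (-35*-36 - -24*14)=1596; twice the area = |2526| = 2526; area = 1263; answer 1263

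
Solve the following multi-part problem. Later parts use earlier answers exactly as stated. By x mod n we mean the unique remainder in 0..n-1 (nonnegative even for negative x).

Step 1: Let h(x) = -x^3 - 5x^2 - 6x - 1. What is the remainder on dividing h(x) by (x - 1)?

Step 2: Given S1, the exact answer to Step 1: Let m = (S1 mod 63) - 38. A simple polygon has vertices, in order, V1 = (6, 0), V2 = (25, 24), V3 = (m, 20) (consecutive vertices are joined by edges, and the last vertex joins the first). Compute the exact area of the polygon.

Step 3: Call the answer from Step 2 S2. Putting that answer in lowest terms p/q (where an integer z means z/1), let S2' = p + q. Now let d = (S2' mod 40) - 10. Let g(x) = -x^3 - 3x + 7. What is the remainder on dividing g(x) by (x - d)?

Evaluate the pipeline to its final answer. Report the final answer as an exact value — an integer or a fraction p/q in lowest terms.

Step 1: remainder = value at the root: -1*(1)^3 - 5*(1)^2 - 6*(1)^1 - 1 = (-1) + (-5) + (-6) + (-1) = -13; answer -13
Step 2: S1 = -13; m = 12; cross terms: (6*24 - 25*0)=144, (25*20 - 12*24)=212, (12*0 - 6*20)=-120; twice the area = |236| = 236; area = 118; answer 118
Step 3: S2 = 118; threaded value p + q = 119; d = 29; remainder = value at the root: -1*(29)^3 - 3*(29)^1 + 7 = (-24389) + (-87) + (7) = -24469; answer -24469

-24469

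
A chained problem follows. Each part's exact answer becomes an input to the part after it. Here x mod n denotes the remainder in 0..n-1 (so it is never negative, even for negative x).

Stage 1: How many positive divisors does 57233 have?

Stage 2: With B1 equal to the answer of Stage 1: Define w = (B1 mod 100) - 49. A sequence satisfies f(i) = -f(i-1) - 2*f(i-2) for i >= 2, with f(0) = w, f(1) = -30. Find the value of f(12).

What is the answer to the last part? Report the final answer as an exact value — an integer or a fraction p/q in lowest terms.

3236

Stage 1: 57233 = 11^3 * 43; number of divisors = (3+1) * (1+1) = 8; answer 8
Stage 2: B1 = 8; w = -41; f(2) = -1*(-30) - 2*(-41) = 112; iterating: f(2)=112, f(3)=-52, f(4)=-172, f(5)=276, f(6)=68, f(7)=-620, f(8)=484, f(9)=756, f(10)=-1724, f(11)=212, f(12)=3236; answer 3236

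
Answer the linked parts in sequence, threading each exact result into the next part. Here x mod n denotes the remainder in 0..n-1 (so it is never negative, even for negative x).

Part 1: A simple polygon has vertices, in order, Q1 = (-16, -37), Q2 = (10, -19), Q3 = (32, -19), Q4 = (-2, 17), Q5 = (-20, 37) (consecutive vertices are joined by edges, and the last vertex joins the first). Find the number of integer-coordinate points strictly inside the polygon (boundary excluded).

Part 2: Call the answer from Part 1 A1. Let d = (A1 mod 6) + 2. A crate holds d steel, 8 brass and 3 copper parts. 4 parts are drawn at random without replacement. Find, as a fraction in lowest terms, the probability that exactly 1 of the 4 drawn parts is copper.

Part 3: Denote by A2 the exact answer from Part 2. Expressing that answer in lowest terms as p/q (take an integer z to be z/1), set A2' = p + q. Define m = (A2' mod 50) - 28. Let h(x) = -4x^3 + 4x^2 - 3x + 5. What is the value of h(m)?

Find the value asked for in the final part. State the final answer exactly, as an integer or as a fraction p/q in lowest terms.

Part 1: cross terms: (-16*-19 - 10*-37)=674, (10*-19 - 32*-19)=418, (32*17 - -2*-19)=506, (-2*37 - -20*17)=266, (-20*-37 - -16*37)=1332; twice the area = |3196| = 3196; area = 1598; boundary points = 2 + 22 + 2 + 2 + 2 = 30; strictly interior points = area - boundary/2 + 1 = 1584; answer 1584
Part 2: A1 = 1584; d = 2; total draws C(13,4) = 715; favorable C(3,1)*C(10,3) = 360; P = 72/143; answer 72/143
Part 3: A2 = 72/143; threaded value p + q = 215; m = -13; -4*(-13)^3 + 4*(-13)^2 - 3*(-13)^1 + 5 = (8788) + (676) + (39) + (5) = 9508; answer 9508

9508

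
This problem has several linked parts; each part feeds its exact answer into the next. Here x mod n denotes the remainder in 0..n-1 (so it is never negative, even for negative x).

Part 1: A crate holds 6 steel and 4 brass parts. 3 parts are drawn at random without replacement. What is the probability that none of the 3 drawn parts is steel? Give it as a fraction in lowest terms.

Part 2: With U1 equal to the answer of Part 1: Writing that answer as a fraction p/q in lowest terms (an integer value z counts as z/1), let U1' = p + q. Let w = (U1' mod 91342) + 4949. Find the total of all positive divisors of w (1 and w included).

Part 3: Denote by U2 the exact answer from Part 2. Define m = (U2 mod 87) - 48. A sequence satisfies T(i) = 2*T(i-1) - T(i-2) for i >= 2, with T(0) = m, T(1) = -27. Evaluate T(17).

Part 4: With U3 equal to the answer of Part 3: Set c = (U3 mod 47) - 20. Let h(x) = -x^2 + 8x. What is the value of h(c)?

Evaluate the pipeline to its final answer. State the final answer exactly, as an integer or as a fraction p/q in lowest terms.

7

Part 1: total draws C(10,3) = 120; favorable C(4,3) = 4; P = 1/30; answer 1/30
Part 2: U1 = 1/30; threaded value p + q = 31; w = 4980; 4980 = 2^2 * 3 * 5 * 83; sigma = (1 + 2 + 4) * (1 + 3) * (1 + 5) * (1 + 83) = 7 * 4 * 6 * 84 = 14112; answer 14112
Part 3: U2 = 14112; m = -30; T(2) = 2*(-27) - 1*(-30) = -24; iterating: T(2)=-24, T(3)=-21, T(4)=-18, T(5)=-15, T(6)=-12, T(7)=-9, T(8)=-6, T(9)=-3, T(10)=0, T(11)=3, T(12)=6, T(13)=9, T(14)=12, T(15)=15, T(16)=18, T(17)=21; answer 21
Part 4: U3 = 21; c = 1; -1*(1)^2 + 8*(1)^1 = (-1) + (8) = 7; answer 7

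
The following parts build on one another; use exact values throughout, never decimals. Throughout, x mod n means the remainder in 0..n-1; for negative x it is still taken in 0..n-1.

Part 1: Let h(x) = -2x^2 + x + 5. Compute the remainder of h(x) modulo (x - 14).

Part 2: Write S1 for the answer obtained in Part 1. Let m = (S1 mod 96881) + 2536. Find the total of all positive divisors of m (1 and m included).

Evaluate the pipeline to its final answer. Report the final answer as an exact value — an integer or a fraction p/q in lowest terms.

Part 1: remainder = value at the root: -2*(14)^2 + 1*(14)^1 + 5 = (-392) + (14) + (5) = -373; answer -373
Part 2: S1 = -373; m = 99044; 99044 = 2^2 * 11 * 2251; sigma = (1 + 2 + 4) * (1 + 11) * (1 + 2251) = 7 * 12 * 2252 = 189168; answer 189168

189168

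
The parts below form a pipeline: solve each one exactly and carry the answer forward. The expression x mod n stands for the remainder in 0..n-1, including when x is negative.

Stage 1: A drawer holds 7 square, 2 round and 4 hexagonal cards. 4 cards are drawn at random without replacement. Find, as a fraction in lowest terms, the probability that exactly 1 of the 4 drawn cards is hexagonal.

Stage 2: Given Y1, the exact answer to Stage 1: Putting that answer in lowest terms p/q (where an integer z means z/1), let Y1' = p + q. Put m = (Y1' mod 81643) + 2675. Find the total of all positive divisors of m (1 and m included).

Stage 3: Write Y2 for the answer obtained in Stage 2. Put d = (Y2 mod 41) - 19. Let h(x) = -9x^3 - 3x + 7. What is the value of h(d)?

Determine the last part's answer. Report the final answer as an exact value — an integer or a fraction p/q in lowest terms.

Stage 1: total draws C(13,4) = 715; favorable C(4,1)*C(9,3) = 336; P = 336/715; answer 336/715
Stage 2: Y1 = 336/715; threaded value p + q = 1051; m = 3726; 3726 = 2 * 3^4 * 23; sigma = (1 + 2) * (1 + 3 + 9 + 27 + 81) * (1 + 23) = 3 * 121 * 24 = 8712; answer 8712
Stage 3: Y2 = 8712; d = 1; -9*(1)^3 - 3*(1)^1 + 7 = (-9) + (-3) + (7) = -5; answer -5

-5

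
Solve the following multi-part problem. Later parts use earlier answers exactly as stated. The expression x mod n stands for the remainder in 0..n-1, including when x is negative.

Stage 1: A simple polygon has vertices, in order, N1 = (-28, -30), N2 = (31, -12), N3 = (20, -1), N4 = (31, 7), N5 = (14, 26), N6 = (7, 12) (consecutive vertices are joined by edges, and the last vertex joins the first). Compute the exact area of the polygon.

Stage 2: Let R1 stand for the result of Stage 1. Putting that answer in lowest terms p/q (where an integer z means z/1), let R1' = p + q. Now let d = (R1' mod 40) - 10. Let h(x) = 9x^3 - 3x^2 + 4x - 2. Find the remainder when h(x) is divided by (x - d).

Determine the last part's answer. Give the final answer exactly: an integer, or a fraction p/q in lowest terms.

Stage 1: cross terms: (-28*-12 - 31*-30)=1266, (31*-1 - 20*-12)=209, (20*7 - 31*-1)=171, (31*26 - 14*7)=708, (14*12 - 7*26)=-14, (7*-30 - -28*12)=126; twice the area = |2466| = 2466; area = 1233; answer 1233
Stage 2: R1 = 1233; threaded value p + q = 1234; d = 24; remainder = value at the root: 9*(24)^3 - 3*(24)^2 + 4*(24)^1 - 2 = (124416) + (-1728) + (96) + (-2) = 122782; answer 122782

122782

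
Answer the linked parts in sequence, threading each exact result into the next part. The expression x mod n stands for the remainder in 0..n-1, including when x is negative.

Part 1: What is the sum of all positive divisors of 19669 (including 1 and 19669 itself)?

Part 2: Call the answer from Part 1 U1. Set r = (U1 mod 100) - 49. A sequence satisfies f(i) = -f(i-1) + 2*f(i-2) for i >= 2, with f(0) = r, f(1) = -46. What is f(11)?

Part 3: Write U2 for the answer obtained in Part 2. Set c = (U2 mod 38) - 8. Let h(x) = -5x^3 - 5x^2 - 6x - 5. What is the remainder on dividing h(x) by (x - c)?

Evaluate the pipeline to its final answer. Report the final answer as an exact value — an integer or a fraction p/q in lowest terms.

Part 1: 19669 = 13 * 17 * 89; sigma = (1 + 13) * (1 + 17) * (1 + 89) = 14 * 18 * 90 = 22680; answer 22680
Part 2: U1 = 22680; r = 31; f(2) = -1*(-46) + 2*(31) = 108; iterating: f(2)=108, f(3)=-200, f(4)=416, f(5)=-816, f(6)=1648, f(7)=-3280, f(8)=6576, f(9)=-13136, f(10)=26288, f(11)=-52560; answer -52560
Part 3: U2 = -52560; c = 24; remainder = value at the root: -5*(24)^3 - 5*(24)^2 - 6*(24)^1 - 5 = (-69120) + (-2880) + (-144) + (-5) = -72149; answer -72149

-72149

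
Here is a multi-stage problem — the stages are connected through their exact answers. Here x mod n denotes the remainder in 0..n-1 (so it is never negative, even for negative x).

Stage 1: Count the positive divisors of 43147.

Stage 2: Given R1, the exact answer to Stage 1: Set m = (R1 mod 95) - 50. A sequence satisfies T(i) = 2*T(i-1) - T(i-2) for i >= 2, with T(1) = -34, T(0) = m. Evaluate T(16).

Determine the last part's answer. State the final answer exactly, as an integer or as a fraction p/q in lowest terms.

146

Stage 1: 43147 = 13 * 3319; number of divisors = (1+1) * (1+1) = 4; answer 4
Stage 2: R1 = 4; m = -46; T(2) = 2*(-34) - 1*(-46) = -22; iterating: T(2)=-22, T(3)=-10, T(4)=2, T(5)=14, T(6)=26, T(7)=38, T(8)=50, T(9)=62, T(10)=74, T(11)=86, T(12)=98, T(13)=110, T(14)=122, T(15)=134, T(16)=146; answer 146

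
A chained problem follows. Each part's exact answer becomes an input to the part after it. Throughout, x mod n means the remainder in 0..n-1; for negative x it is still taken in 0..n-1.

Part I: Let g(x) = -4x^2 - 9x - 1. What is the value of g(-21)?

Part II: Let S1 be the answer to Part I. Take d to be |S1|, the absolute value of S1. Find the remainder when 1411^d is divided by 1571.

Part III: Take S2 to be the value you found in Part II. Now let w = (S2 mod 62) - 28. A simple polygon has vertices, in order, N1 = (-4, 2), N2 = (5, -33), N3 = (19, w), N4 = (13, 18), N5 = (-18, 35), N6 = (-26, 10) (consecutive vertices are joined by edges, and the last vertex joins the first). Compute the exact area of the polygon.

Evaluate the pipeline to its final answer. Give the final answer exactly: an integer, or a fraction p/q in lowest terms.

1254

Part I: -4*(-21)^2 - 9*(-21)^1 - 1 = (-1764) + (189) + (-1) = -1576; answer -1576
Part II: S1 = -1576; d = 1576; squarings mod 1571: 1411^1=1411, 1411^2=464, 1411^4=69, 1411^8=48, 1411^16=733, 1411^32=7, 1411^64=49, 1411^128=830, 1411^256=802, 1411^512=665, 1411^1024=774; 1411^1576 = 1411^8 * 1411^32 * 1411^512 * 1411^1024 = 596 (mod 1571); answer 596
Part III: S2 = 596; w = 10; cross terms: (-4*-33 - 5*2)=122, (5*10 - 19*-33)=677, (19*18 - 13*10)=212, (13*35 - -18*18)=779, (-18*10 - -26*35)=730, (-26*2 - -4*10)=-12; twice the area = |2508| = 2508; area = 1254; answer 1254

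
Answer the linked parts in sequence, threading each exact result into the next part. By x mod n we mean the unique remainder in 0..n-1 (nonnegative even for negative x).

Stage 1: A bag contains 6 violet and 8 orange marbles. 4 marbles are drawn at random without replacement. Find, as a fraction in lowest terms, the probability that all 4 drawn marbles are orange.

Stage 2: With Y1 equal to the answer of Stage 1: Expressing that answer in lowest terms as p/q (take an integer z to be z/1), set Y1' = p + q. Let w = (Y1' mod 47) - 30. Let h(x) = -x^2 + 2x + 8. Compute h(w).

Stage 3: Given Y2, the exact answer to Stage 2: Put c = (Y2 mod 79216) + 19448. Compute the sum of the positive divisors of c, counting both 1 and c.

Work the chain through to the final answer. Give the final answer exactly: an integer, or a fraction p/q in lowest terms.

184350

Stage 1: total draws C(14,4) = 1001; favorable C(8,4) = 70; P = 10/143; answer 10/143
Stage 2: Y1 = 10/143; threaded value p + q = 153; w = -18; -1*(-18)^2 + 2*(-18)^1 + 8 = (-324) + (-36) + (8) = -352; answer -352
Stage 3: Y2 = -352; c = 98312; 98312 = 2^3 * 12289; sigma = (1 + 2 + 4 + 8) * (1 + 12289) = 15 * 12290 = 184350; answer 184350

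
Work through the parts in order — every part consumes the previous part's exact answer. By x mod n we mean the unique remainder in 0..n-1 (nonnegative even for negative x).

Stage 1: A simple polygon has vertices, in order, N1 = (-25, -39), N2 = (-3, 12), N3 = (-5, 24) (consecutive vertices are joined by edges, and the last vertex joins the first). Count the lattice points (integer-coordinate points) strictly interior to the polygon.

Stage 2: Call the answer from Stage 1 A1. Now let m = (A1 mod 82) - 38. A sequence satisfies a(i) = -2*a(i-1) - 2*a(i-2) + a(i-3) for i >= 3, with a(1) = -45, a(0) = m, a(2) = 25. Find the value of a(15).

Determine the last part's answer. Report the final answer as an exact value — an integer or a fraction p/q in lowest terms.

Stage 1: cross terms: (-25*12 - -3*-39)=-417, (-3*24 - -5*12)=-12, (-5*-39 - -25*24)=795; twice the area = |366| = 366; area = 183; boundary points = 1 + 2 + 1 = 4; strictly interior points = area - boundary/2 + 1 = 182; answer 182
Stage 2: A1 = 182; m = -20; a(3) = -2*(25) - 2*(-45) + 1*(-20) = 20; iterating: a(3)=20, a(4)=-135, a(5)=255, a(6)=-220, a(7)=-205, a(8)=1105, a(9)=-2020, a(10)=1625, a(11)=1895, a(12)=-9060, a(13)=15955, a(14)=-11895, a(15)=-17180; answer -17180

-17180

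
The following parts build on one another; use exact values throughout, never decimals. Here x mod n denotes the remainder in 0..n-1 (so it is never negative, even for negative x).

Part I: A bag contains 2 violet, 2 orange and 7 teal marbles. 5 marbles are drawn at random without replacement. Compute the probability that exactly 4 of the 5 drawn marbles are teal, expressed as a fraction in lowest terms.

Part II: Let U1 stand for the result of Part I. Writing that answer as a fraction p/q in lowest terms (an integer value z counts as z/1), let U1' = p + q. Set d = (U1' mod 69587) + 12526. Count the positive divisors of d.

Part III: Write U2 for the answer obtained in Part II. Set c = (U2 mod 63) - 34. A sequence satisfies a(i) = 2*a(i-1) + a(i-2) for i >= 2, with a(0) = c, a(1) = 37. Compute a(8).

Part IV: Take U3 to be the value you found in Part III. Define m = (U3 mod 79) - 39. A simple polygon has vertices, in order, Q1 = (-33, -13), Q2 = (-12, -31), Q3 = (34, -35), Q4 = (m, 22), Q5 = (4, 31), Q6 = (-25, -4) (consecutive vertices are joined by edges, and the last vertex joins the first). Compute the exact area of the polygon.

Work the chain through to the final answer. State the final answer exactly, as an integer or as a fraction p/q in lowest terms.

4679/2

Part I: total draws C(11,5) = 462; favorable C(7,4)*C(4,1) = 140; P = 10/33; answer 10/33
Part II: U1 = 10/33; threaded value p + q = 43; d = 12569; 12569 is prime, so its only divisors are 1 and 12569; count = 2; answer 2
Part III: U2 = 2; c = -32; a(2) = 2*(37) + 1*(-32) = 42; iterating: a(2)=42, a(3)=121, a(4)=284, a(5)=689, a(6)=1662, a(7)=4013, a(8)=9688; answer 9688
Part IV: U3 = 9688; m = 11; cross terms: (-33*-31 - -12*-13)=867, (-12*-35 - 34*-31)=1474, (34*22 - 11*-35)=1133, (11*31 - 4*22)=253, (4*-4 - -25*31)=759, (-25*-13 - -33*-4)=193; twice the area = |4679| = 4679; area = 4679/2; answer 4679/2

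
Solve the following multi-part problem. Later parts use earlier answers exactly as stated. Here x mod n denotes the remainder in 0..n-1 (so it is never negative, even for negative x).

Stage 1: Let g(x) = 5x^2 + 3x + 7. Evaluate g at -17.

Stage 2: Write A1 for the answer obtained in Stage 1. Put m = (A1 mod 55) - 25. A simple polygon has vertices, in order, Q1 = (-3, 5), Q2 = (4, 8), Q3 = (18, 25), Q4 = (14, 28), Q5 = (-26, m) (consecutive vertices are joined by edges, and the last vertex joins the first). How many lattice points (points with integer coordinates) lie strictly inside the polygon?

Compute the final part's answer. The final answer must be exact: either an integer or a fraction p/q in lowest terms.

Stage 1: 5*(-17)^2 + 3*(-17)^1 + 7 = (1445) + (-51) + (7) = 1401; answer 1401
Stage 2: A1 = 1401; m = 1; cross terms: (-3*8 - 4*5)=-44, (4*25 - 18*8)=-44, (18*28 - 14*25)=154, (14*1 - -26*28)=742, (-26*5 - -3*1)=-127; twice the area = |681| = 681; area = 681/2; boundary points = 1 + 1 + 1 + 1 + 1 = 5; strictly interior points = area - boundary/2 + 1 = 339; answer 339

339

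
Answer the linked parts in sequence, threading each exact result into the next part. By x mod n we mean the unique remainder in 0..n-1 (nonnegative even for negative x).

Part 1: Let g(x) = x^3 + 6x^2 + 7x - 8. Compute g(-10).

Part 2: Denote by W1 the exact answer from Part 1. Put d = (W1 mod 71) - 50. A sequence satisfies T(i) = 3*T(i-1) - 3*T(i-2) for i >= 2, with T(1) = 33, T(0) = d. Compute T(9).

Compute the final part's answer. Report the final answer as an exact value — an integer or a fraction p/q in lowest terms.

-12879

Part 1: 1*(-10)^3 + 6*(-10)^2 + 7*(-10)^1 - 8 = (-1000) + (600) + (-70) + (-8) = -478; answer -478
Part 2: W1 = -478; d = -31; T(2) = 3*(33) - 3*(-31) = 192; iterating: T(2)=192, T(3)=477, T(4)=855, T(5)=1134, T(6)=837, T(7)=-891, T(8)=-5184, T(9)=-12879; answer -12879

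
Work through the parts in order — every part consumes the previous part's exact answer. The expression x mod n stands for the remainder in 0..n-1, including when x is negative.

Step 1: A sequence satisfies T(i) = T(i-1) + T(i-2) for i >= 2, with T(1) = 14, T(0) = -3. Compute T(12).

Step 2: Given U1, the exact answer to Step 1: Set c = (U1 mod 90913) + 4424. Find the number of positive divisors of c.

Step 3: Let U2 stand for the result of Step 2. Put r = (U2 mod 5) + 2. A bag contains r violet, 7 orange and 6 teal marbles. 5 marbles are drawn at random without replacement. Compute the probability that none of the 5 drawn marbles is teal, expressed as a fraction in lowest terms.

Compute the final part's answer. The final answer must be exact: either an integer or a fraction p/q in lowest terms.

33/442

Step 1: T(2) = 1*(14) + 1*(-3) = 11; iterating: T(2)=11, T(3)=25, T(4)=36, T(5)=61, T(6)=97, T(7)=158, T(8)=255, T(9)=413, T(10)=668, T(11)=1081, T(12)=1749; answer 1749
Step 2: U1 = 1749; c = 6173; 6173 is prime, so its only divisors are 1 and 6173; count = 2; answer 2
Step 3: U2 = 2; r = 4; total draws C(17,5) = 6188; favorable C(11,5) = 462; P = 33/442; answer 33/442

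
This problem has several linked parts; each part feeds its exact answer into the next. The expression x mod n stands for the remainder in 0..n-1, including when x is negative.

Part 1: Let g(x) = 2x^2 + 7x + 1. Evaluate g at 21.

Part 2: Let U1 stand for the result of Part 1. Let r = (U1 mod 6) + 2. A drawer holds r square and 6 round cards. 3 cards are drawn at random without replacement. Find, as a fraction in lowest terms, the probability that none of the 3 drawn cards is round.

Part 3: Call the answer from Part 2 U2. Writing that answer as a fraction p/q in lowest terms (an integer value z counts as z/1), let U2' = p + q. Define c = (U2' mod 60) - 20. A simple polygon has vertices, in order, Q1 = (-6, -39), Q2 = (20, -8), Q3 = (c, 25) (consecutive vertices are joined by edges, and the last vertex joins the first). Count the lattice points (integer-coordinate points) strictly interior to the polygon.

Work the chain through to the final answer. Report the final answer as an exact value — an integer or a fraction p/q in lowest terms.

862

Part 1: 2*(21)^2 + 7*(21)^1 + 1 = (882) + (147) + (1) = 1030; answer 1030
Part 2: U1 = 1030; r = 6; total draws C(12,3) = 220; favorable C(6,3) = 20; P = 1/11; answer 1/11
Part 3: U2 = 1/11; threaded value p + q = 12; c = -8; cross terms: (-6*-8 - 20*-39)=828, (20*25 - -8*-8)=436, (-8*-39 - -6*25)=462; twice the area = |1726| = 1726; area = 863; boundary points = 1 + 1 + 2 = 4; strictly interior points = area - boundary/2 + 1 = 862; answer 862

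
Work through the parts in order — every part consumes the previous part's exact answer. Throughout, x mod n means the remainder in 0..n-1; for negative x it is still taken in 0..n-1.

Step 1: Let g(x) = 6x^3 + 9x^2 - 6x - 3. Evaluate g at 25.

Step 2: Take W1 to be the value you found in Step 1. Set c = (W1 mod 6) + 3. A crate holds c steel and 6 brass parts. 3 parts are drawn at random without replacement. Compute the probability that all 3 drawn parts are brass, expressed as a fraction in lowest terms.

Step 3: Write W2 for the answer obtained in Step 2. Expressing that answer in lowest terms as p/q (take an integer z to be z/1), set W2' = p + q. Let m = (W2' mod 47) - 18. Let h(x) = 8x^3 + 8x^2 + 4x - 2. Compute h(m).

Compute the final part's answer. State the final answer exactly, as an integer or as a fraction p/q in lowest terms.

4638

Step 1: 6*(25)^3 + 9*(25)^2 - 6*(25)^1 - 3 = (93750) + (5625) + (-150) + (-3) = 99222; answer 99222
Step 2: W1 = 99222; c = 3; total draws C(9,3) = 84; favorable C(6,3) = 20; P = 5/21; answer 5/21
Step 3: W2 = 5/21; threaded value p + q = 26; m = 8; 8*(8)^3 + 8*(8)^2 + 4*(8)^1 - 2 = (4096) + (512) + (32) + (-2) = 4638; answer 4638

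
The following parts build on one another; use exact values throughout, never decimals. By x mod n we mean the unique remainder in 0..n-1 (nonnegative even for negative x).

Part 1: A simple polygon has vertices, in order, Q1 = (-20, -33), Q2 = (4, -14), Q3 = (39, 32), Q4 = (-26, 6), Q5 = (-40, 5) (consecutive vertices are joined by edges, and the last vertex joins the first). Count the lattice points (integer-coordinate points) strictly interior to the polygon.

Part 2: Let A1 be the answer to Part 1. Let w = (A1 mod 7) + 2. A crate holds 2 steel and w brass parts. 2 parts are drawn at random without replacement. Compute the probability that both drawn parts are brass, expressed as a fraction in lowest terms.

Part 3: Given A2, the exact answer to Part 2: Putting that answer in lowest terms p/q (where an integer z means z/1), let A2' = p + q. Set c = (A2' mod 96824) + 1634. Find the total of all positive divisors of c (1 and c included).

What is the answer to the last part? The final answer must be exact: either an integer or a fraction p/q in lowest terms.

2280

Part 1: cross terms: (-20*-14 - 4*-33)=412, (4*32 - 39*-14)=674, (39*6 - -26*32)=1066, (-26*5 - -40*6)=110, (-40*-33 - -20*5)=1420; twice the area = |3682| = 3682; area = 1841; boundary points = 1 + 1 + 13 + 1 + 2 = 18; strictly interior points = area - boundary/2 + 1 = 1833; answer 1833
Part 2: A1 = 1833; w = 8; total draws C(10,2) = 45; favorable C(8,2) = 28; P = 28/45; answer 28/45
Part 3: A2 = 28/45; threaded value p + q = 73; c = 1707; 1707 = 3 * 569; sigma = (1 + 3) * (1 + 569) = 4 * 570 = 2280; answer 2280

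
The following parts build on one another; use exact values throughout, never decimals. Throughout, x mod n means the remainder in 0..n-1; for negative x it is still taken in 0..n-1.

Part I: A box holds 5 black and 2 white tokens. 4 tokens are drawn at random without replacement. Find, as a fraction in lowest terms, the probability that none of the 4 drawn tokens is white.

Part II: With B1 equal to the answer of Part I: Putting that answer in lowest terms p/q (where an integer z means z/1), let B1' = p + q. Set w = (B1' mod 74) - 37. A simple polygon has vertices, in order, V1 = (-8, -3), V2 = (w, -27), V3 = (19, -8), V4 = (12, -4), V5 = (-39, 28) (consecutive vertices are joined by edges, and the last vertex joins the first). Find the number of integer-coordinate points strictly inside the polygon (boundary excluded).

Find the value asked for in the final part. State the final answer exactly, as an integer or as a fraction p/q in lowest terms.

690

Part I: total draws C(7,4) = 35; favorable C(5,4) = 5; P = 1/7; answer 1/7
Part II: B1 = 1/7; threaded value p + q = 8; w = -29; cross terms: (-8*-27 - -29*-3)=129, (-29*-8 - 19*-27)=745, (19*-4 - 12*-8)=20, (12*28 - -39*-4)=180, (-39*-3 - -8*28)=341; twice the area = |1415| = 1415; area = 1415/2; boundary points = 3 + 1 + 1 + 1 + 31 = 37; strictly interior points = area - boundary/2 + 1 = 690; answer 690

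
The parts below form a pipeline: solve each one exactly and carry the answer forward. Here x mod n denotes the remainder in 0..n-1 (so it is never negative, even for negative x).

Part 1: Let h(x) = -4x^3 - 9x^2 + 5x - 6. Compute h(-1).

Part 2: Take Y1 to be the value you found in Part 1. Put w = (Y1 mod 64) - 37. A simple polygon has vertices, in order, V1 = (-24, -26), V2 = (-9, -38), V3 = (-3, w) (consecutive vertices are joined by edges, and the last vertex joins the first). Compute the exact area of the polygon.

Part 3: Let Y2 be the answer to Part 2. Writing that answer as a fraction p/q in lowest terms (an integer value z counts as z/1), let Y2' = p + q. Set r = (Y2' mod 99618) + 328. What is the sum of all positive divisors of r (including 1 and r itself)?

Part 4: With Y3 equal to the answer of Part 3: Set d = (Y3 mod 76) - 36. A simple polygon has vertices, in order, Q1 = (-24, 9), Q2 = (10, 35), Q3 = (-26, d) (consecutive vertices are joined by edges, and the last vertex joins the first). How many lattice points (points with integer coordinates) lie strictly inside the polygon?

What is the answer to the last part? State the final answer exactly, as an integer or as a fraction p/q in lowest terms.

Part 1: -4*(-1)^3 - 9*(-1)^2 + 5*(-1)^1 - 6 = (4) + (-9) + (-5) + (-6) = -16; answer -16
Part 2: Y1 = -16; w = 11; cross terms: (-24*-38 - -9*-26)=678, (-9*11 - -3*-38)=-213, (-3*-26 - -24*11)=342; twice the area = |807| = 807; area = 807/2; answer 807/2
Part 3: Y2 = 807/2; threaded value p + q = 809; r = 1137; 1137 = 3 * 379; sigma = (1 + 3) * (1 + 379) = 4 * 380 = 1520; answer 1520
Part 4: Y3 = 1520; d = -36; cross terms: (-24*35 - 10*9)=-930, (10*-36 - -26*35)=550, (-26*9 - -24*-36)=-1098; twice the area = |-1478| = 1478; area = 739; boundary points = 2 + 1 + 1 = 4; strictly interior points = area - boundary/2 + 1 = 738; answer 738

738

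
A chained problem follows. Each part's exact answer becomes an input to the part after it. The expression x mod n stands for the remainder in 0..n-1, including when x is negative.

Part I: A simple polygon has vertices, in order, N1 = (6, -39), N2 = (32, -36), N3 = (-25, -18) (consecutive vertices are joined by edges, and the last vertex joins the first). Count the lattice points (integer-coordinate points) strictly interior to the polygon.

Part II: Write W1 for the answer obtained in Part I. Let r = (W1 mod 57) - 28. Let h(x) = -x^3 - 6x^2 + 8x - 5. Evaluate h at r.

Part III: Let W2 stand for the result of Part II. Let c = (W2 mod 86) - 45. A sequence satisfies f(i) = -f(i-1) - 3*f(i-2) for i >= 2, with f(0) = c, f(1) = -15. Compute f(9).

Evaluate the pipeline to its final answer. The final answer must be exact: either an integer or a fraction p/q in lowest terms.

Part I: cross terms: (6*-36 - 32*-39)=1032, (32*-18 - -25*-36)=-1476, (-25*-39 - 6*-18)=1083; twice the area = |639| = 639; area = 639/2; boundary points = 1 + 3 + 1 = 5; strictly interior points = area - boundary/2 + 1 = 318; answer 318
Part II: W1 = 318; r = 5; -1*(5)^3 - 6*(5)^2 + 8*(5)^1 - 5 = (-125) + (-150) + (40) + (-5) = -240; answer -240
Part III: W2 = -240; c = -27; f(2) = -1*(-15) - 3*(-27) = 96; iterating: f(2)=96, f(3)=-51, f(4)=-237, f(5)=390, f(6)=321, f(7)=-1491, f(8)=528, f(9)=3945; answer 3945

3945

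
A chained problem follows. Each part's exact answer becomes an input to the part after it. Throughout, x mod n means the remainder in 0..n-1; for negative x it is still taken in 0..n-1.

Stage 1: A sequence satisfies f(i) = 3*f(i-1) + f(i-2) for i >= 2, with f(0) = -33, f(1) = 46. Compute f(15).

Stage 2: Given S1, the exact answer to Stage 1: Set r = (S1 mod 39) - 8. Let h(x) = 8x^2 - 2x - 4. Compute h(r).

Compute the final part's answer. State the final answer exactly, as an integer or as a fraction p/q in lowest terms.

Stage 1: f(2) = 3*(46) + 1*(-33) = 105; iterating: f(2)=105, f(3)=361, f(4)=1188, f(5)=3925, f(6)=12963, f(7)=42814, f(8)=141405, f(9)=467029, f(10)=1542492, f(11)=5094505, f(12)=16826007, f(13)=55572526, f(14)=183543585, f(15)=606203281; answer 606203281
Stage 2: S1 = 606203281; r = 26; 8*(26)^2 - 2*(26)^1 - 4 = (5408) + (-52) + (-4) = 5352; answer 5352

5352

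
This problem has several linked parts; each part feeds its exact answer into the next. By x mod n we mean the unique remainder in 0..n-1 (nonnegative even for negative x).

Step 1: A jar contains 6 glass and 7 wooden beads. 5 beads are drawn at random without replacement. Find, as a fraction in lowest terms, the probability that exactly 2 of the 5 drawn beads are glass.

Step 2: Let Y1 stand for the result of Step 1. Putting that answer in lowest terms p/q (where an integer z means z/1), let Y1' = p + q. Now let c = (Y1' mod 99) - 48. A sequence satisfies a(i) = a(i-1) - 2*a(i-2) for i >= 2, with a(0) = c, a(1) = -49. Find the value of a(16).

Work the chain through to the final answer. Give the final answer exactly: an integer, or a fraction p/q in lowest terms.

Step 1: total draws C(13,5) = 1287; favorable C(6,2)*C(7,3) = 525; P = 175/429; answer 175/429
Step 2: Y1 = 175/429; threaded value p + q = 604; c = -38; a(2) = 1*(-49) - 2*(-38) = 27; iterating: a(2)=27, a(3)=125, a(4)=71, a(5)=-179, a(6)=-321, a(7)=37, a(8)=679, a(9)=605, a(10)=-753, a(11)=-1963, a(12)=-457, a(13)=3469, a(14)=4383, a(15)=-2555, a(16)=-11321; answer -11321

-11321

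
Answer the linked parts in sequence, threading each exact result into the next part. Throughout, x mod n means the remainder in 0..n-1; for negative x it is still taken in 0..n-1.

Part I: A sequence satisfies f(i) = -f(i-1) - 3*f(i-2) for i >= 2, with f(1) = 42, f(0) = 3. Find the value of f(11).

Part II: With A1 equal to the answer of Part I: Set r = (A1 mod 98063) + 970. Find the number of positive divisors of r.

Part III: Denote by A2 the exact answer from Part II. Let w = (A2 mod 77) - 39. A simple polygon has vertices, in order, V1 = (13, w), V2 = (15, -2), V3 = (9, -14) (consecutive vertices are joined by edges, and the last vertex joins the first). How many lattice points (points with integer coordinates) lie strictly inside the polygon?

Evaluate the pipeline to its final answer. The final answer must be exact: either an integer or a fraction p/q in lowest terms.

Part I: f(2) = -1*(42) - 3*(3) = -51; iterating: f(2)=-51, f(3)=-75, f(4)=228, f(5)=-3, f(6)=-681, f(7)=690, f(8)=1353, f(9)=-3423, f(10)=-636, f(11)=10905; answer 10905
Part II: A1 = 10905; r = 11875; 11875 = 5^4 * 19; number of divisors = (4+1) * (1+1) = 10; answer 10
Part III: A2 = 10; w = -29; cross terms: (13*-2 - 15*-29)=409, (15*-14 - 9*-2)=-192, (9*-29 - 13*-14)=-79; twice the area = |138| = 138; area = 69; boundary points = 1 + 6 + 1 = 8; strictly interior points = area - boundary/2 + 1 = 66; answer 66

66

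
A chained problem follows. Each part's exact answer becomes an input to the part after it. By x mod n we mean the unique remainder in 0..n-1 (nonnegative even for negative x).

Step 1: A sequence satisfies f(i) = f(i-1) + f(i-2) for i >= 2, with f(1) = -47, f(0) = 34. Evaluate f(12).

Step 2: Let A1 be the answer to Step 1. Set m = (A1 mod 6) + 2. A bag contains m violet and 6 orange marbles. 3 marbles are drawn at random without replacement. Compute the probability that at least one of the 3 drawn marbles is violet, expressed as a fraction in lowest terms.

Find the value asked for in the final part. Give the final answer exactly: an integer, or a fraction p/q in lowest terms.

Step 1: f(2) = 1*(-47) + 1*(34) = -13; iterating: f(2)=-13, f(3)=-60, f(4)=-73, f(5)=-133, f(6)=-206, f(7)=-339, f(8)=-545, f(9)=-884, f(10)=-1429, f(11)=-2313, f(12)=-3742; answer -3742
Step 2: A1 = -3742; m = 4; total draws C(10,3) = 120; complement C(6,3) = 20; favorable 120 - 20 = 100; P = 5/6; answer 5/6

5/6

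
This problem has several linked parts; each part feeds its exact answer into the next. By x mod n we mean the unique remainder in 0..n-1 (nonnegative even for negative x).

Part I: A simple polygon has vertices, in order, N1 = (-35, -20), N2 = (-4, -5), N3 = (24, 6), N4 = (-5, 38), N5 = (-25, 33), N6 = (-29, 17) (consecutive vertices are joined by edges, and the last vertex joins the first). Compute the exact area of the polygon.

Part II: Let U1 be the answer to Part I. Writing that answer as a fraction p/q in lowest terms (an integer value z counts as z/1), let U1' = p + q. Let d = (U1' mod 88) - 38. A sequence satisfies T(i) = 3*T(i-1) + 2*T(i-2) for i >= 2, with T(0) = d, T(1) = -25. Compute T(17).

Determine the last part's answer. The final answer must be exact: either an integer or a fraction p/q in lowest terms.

Part I: cross terms: (-35*-5 - -4*-20)=95, (-4*6 - 24*-5)=96, (24*38 - -5*6)=942, (-5*33 - -25*38)=785, (-25*17 - -29*33)=532, (-29*-20 - -35*17)=1175; twice the area = |3625| = 3625; area = 3625/2; answer 3625/2
Part II: U1 = 3625/2; threaded value p + q = 3627; d = -19; T(2) = 3*(-25) + 2*(-19) = -113; iterating: T(2)=-113, T(3)=-389, T(4)=-1393, T(5)=-4957, T(6)=-17657, T(7)=-62885, T(8)=-223969, T(9)=-797677, T(10)=-2840969, T(11)=-10118261, T(12)=-36036721, T(13)=-128346685, T(14)=-457113497, T(15)=-1628033861, T(16)=-5798328577, T(17)=-20651053453; answer -20651053453

-20651053453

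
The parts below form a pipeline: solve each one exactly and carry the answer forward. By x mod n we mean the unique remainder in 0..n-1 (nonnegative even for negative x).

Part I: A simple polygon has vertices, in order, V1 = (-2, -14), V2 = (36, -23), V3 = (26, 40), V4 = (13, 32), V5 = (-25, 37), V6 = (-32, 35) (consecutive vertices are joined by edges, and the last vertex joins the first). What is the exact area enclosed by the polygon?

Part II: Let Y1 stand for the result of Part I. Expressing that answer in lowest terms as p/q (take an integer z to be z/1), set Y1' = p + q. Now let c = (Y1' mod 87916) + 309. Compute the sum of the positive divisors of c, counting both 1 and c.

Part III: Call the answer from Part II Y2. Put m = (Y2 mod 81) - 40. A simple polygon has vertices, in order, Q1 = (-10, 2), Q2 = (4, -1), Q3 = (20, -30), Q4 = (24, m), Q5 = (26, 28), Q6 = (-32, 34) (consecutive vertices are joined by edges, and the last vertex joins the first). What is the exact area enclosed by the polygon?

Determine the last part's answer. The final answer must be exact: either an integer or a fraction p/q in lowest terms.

Part I: cross terms: (-2*-23 - 36*-14)=550, (36*40 - 26*-23)=2038, (26*32 - 13*40)=312, (13*37 - -25*32)=1281, (-25*35 - -32*37)=309, (-32*-14 - -2*35)=518; twice the area = |5008| = 5008; area = 2504; answer 2504
Part II: Y1 = 2504; threaded value p + q = 2505; c = 2814; 2814 = 2 * 3 * 7 * 67; sigma = (1 + 2) * (1 + 3) * (1 + 7) * (1 + 67) = 3 * 4 * 8 * 68 = 6528; answer 6528
Part III: Y2 = 6528; m = 8; cross terms: (-10*-1 - 4*2)=2, (4*-30 - 20*-1)=-100, (20*8 - 24*-30)=880, (24*28 - 26*8)=464, (26*34 - -32*28)=1780, (-32*2 - -10*34)=276; twice the area = |3302| = 3302; area = 1651; answer 1651

1651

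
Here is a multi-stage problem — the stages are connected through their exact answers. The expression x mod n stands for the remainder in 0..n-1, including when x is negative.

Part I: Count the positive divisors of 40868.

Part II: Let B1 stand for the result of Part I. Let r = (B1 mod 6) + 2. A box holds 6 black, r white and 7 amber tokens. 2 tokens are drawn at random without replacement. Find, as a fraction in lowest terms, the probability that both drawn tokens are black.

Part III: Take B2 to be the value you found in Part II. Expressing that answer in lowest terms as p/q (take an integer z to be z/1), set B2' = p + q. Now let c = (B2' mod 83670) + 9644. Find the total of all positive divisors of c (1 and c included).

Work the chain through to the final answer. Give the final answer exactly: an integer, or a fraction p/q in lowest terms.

Part I: 40868 = 2^2 * 17 * 601; number of divisors = (2+1) * (1+1) * (1+1) = 12; answer 12
Part II: B1 = 12; r = 2; total draws C(15,2) = 105; favorable C(6,2) = 15; P = 1/7; answer 1/7
Part III: B2 = 1/7; threaded value p + q = 8; c = 9652; 9652 = 2^2 * 19 * 127; sigma = (1 + 2 + 4) * (1 + 19) * (1 + 127) = 7 * 20 * 128 = 17920; answer 17920

17920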